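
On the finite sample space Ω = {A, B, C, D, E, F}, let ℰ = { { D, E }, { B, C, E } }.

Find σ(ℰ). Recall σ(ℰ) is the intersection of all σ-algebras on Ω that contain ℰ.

Seed the family with ℰ together with ∅ and Ω: { {  }, { D, E }, { B, C, E }, Ω }.
Round 1 (3 new):
  { A, D, F }  = complement { B, C, E }
  { A, B, C, F }  = complement { D, E }
  { B, C, D, E }  = { D, E } ∪ { B, C, E }
  — 7 sets.
Round 2. New:
  { A, F }  = complement { B, C, D, E }
  { A, D, E, F }  = { D, E } ∪ { A, D, F }
  { A, B, C, D, F }  = { A, D, F } ∪ { A, B, C, F }
  { A, B, C, E, F }  = { B, C, E } ∪ { A, B, C, F }
  — 11 sets.
Round 3 (3 new):
  { D }  = complement { A, B, C, E, F }
  { E }  = complement { A, B, C, D, F }
  { B, C }  = complement { A, D, E, F }
  — 14 sets.
Round 4: +2 →
  { A, E, F }  = { A, F } ∪ { E }
  { B, C, D }  = { B, C } ∪ { D }
  — 16 sets.
Round 5: stable.

|σ(ℰ)| = 16.  σ(ℰ) = { {  }, { D }, { E }, { A, F }, { B, C }, { D, E }, { A, D, F }, { A, E, F }, { B, C, D }, { B, C, E }, { A, B, C, F }, { A, D, E, F }, { B, C, D, E }, { A, B, C, D, F }, { A, B, C, E, F }, Ω }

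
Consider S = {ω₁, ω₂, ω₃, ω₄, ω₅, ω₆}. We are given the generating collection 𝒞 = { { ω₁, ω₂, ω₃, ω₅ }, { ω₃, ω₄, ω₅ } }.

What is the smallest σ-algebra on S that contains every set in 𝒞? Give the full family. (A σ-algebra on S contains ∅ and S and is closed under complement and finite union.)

Take S₀ = 𝒞 ∪ {∅, S} = { ∅, { ω₃, ω₄, ω₅ }, { ω₁, ω₂, ω₃, ω₅ }, S }.
Iteration 1: +3 →
  { ω₄, ω₆ }  = { ω₁, ω₂, ω₃, ω₅ }ᶜ
  { ω₁, ω₂, ω₆ }  = { ω₃, ω₄, ω₅ }ᶜ
  { ω₁, ω₂, ω₃, ω₄, ω₅ }  = { ω₁, ω₂, ω₃, ω₅ } ∪ { ω₃, ω₄, ω₅ }
  (now 7)
Iteration 2 (4 new):
  { ω₆ }  = { ω₁, ω₂, ω₃, ω₄, ω₅ }ᶜ
  { ω₁, ω₂, ω₄, ω₆ }  = { ω₁, ω₂, ω₆ } ∪ { ω₄, ω₆ }
  { ω₃, ω₄, ω₅, ω₆ }  = { ω₃, ω₄, ω₅ } ∪ { ω₄, ω₆ }
  { ω₁, ω₂, ω₃, ω₅, ω₆ }  = { ω₁, ω₂, ω₆ } ∪ { ω₁, ω₂, ω₃, ω₅ }
  (now 11)
Iteration 3 adds 3:
  { ω₄ }  = { ω₁, ω₂, ω₃, ω₅, ω₆ }ᶜ
  { ω₁, ω₂ }  = { ω₃, ω₄, ω₅, ω₆ }ᶜ
  { ω₃, ω₅ }  = { ω₁, ω₂, ω₄, ω₆ }ᶜ
  (now 14)
Iteration 4: +2 →
  { ω₁, ω₂, ω₄ }  = { ω₁, ω₂ } ∪ { ω₄ }
  { ω₃, ω₅, ω₆ }  = { ω₃, ω₅ } ∪ { ω₆ }
  (now 16)
Iteration 5: closed — nothing new.

|σ(𝒞)| = 16.  σ(𝒞) = { ∅, { ω₄ }, { ω₆ }, { ω₁, ω₂ }, { ω₃, ω₅ }, { ω₄, ω₆ }, { ω₁, ω₂, ω₄ }, { ω₁, ω₂, ω₆ }, { ω₃, ω₄, ω₅ }, { ω₃, ω₅, ω₆ }, { ω₁, ω₂, ω₃, ω₅ }, { ω₁, ω₂, ω₄, ω₆ }, { ω₃, ω₄, ω₅, ω₆ }, { ω₁, ω₂, ω₃, ω₄, ω₅ }, { ω₁, ω₂, ω₃, ω₅, ω₆ }, S }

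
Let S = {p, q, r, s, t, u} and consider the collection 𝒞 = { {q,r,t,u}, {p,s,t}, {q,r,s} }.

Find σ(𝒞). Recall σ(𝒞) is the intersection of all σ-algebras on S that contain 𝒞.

Start: 𝒞 ∪ {∅, S} = { {}, {p,s,t}, {q,r,s}, {q,r,t,u}, S }.
Step 1: 5 new —
  {p,s}  = {q,r,t,u}ᶜ
  {p,t,u}  = {q,r,s}ᶜ
  {q,r,u}  = {p,s,t}ᶜ
  {p,q,r,s,t}  = {p,s,t} ∪ {q,r,s}
  {q,r,s,t,u}  = {q,r,s} ∪ {q,r,t,u}
Step 2 (7 new):
  {p}  = {q,r,s,t,u}ᶜ
  {u}  = {p,q,r,s,t}ᶜ
  {p,q,r,s}  = {q,r,s} ∪ {p,s}
  {p,s,t,u}  = {p,s,t} ∪ {p,t,u}
  {q,r,s,u}  = {q,r,s} ∪ {q,r,u}
  {p,q,r,s,u}  = {q,r,u} ∪ {p,s}
  {p,q,r,t,u}  = {q,r,u} ∪ {p,t,u}
Step 3 adds 8:
  {s}  = {p,q,r,t,u}ᶜ
  {t}  = {p,q,r,s,u}ᶜ
  {p,t}  = {q,r,s,u}ᶜ
  {p,u}  = {p} ∪ {u}
  {q,r}  = {p,s,t,u}ᶜ
  {t,u}  = {p,q,r,s}ᶜ
  {p,s,u}  = {p,s} ∪ {u}
  {p,q,r,u}  = {q,r,u} ∪ {p}
Step 4: +7 →
  {s,t}  = {p,q,r,u}ᶜ
  {s,u}  = {u} ∪ {s}
  {p,q,r}  = {p} ∪ {q,r}
  {q,r,t}  = {p,s,u}ᶜ
  {s,t,u}  = {t,u} ∪ {s}
  {p,q,r,t}  = {q,r} ∪ {p,t}
  {q,r,s,t}  = {p,u}ᶜ
Step 5: stable.

σ(𝒞) = { {}, {p}, {s}, {t}, {u}, {p,s}, {p,t}, {p,u}, {q,r}, {s,t}, {s,u}, {t,u}, {p,q,r}, {p,s,t}, {p,s,u}, {p,t,u}, {q,r,s}, {q,r,t}, {q,r,u}, {s,t,u}, {p,q,r,s}, {p,q,r,t}, {p,q,r,u}, {p,s,t,u}, {q,r,s,t}, {q,r,s,u}, {q,r,t,u}, {p,q,r,s,t}, {p,q,r,s,u}, {p,q,r,t,u}, {q,r,s,t,u}, S }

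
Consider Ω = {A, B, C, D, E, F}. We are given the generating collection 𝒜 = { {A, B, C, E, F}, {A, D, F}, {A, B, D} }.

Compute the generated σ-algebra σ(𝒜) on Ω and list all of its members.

σ(𝒜) = { {}, {A}, {B}, {D}, {F}, {A, B}, {A, D}, {A, F}, {B, D}, {B, F}, {C, E}, {D, F}, {A, B, D}, {A, B, F}, {A, C, E}, {A, D, F}, {B, C, E}, {B, D, F}, {C, D, E}, {C, E, F}, {A, B, C, E}, {A, B, D, F}, {A, C, D, E}, {A, C, E, F}, {B, C, D, E}, {B, C, E, F}, {C, D, E, F}, {A, B, C, D, E}, {A, B, C, E, F}, {A, C, D, E, F}, {B, C, D, E, F}, Ω }

Check:
Take S₀ = 𝒜 ∪ {∅, Ω} = { {}, {A, B, D}, {A, D, F}, {A, B, C, E, F}, Ω }.
Pass 1 (4 new):
  {D}  = Ω∖{A, B, C, E, F}
  {B, C, E}  = Ω∖{A, D, F}
  {C, E, F}  = Ω∖{A, B, D}
  {A, B, D, F}  = {A, D, F} ∪ {A, B, D}
  [9 total]
Pass 2: 6 new —
  {C, E}  = Ω∖{A, B, D, F}
  {B, C, D, E}  = {B, C, E} ∪ {D}
  {B, C, E, F}  = {B, C, E} ∪ {C, E, F}
  {C, D, E, F}  = {C, E, F} ∪ {D}
  {A, B, C, D, E}  = {A, B, D} ∪ {B, C, E}
  {A, C, D, E, F}  = {A, D, F} ∪ {C, E, F}
  [15 total]
Pass 3: +7 →
  {B}  = Ω∖{A, C, D, E, F}
  {F}  = Ω∖{A, B, C, D, E}
  {A, B}  = Ω∖{C, D, E, F}
  {A, D}  = Ω∖{B, C, E, F}
  {A, F}  = Ω∖{B, C, D, E}
  {C, D, E}  = {D} ∪ {C, E}
  {B, C, D, E, F}  = {B, C, E} ∪ {C, D, E, F}
  [22 total]
Pass 4 adds 8:
  {A}  = Ω∖{B, C, D, E, F}
  {B, D}  = {B} ∪ {D}
  {B, F}  = {B} ∪ {F}
  {D, F}  = {F} ∪ {D}
  {A, B, F}  = Ω∖{C, D, E}
  {A, B, C, E}  = {C, E} ∪ {A, B}
  {A, C, D, E}  = {C, D, E} ∪ {A, D}
  {A, C, E, F}  = {A, F} ∪ {C, E}
  [30 total]
Pass 5: 2 new —
  {A, C, E}  = {A} ∪ {C, E}
  {B, D, F}  = {B} ∪ {D, F}
  [32 total]
Pass 6: stable.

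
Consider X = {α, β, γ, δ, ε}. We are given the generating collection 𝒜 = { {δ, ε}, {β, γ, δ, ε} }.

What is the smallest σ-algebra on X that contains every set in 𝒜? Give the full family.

Take S₀ = 𝒜 ∪ {∅, X} = { ∅, {δ, ε}, {β, γ, δ, ε}, X }.
Iteration 1: 2 new —
  {α}  = ᶜ of {β, γ, δ, ε}
  {α, β, γ}  = ᶜ of {δ, ε}
  [6 total]
Iteration 2 (1 new):
  {α, δ, ε}  = {δ, ε} ∪ {α}
  [7 total]
Iteration 3. New:
  {β, γ}  = ᶜ of {α, δ, ε}
  [8 total]
Iteration 4: closed — nothing new.

Therefore σ(𝒜) = { ∅, {α}, {β, γ}, {δ, ε}, {α, β, γ}, {α, δ, ε}, {β, γ, δ, ε}, X } (|σ(𝒜)| = 8).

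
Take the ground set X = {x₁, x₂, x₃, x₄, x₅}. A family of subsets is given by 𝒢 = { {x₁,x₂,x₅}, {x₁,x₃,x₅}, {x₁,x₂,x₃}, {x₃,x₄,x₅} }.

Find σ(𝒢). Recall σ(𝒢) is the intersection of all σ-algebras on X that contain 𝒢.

Initial family (6 sets): { {}, {x₁,x₂,x₃}, {x₁,x₂,x₅}, {x₁,x₃,x₅}, {x₃,x₄,x₅}, X }.
Round 1: 6 new —
  {x₁,x₂}  = ᶜ of {x₃,x₄,x₅}
  {x₂,x₄}  = ᶜ of {x₁,x₃,x₅}
  {x₃,x₄}  = ᶜ of {x₁,x₂,x₅}
  {x₄,x₅}  = ᶜ of {x₁,x₂,x₃}
  {x₁,x₂,x₃,x₅}  = {x₁,x₂,x₅} ∪ {x₁,x₂,x₃}
  {x₁,x₃,x₄,x₅}  = {x₃,x₄,x₅} ∪ {x₁,x₃,x₅}
  (now 12)
Round 2: 8 new —
  {x₂}  = ᶜ of {x₁,x₃,x₄,x₅}
  {x₄}  = ᶜ of {x₁,x₂,x₃,x₅}
  {x₁,x₂,x₄}  = {x₁,x₂} ∪ {x₂,x₄}
  {x₂,x₃,x₄}  = {x₃,x₄} ∪ {x₂,x₄}
  {x₂,x₄,x₅}  = {x₄,x₅} ∪ {x₂,x₄}
  {x₁,x₂,x₃,x₄}  = {x₃,x₄} ∪ {x₁,x₂,x₃}
  {x₁,x₂,x₄,x₅}  = {x₁,x₂} ∪ {x₄,x₅}
  {x₂,x₃,x₄,x₅}  = {x₃,x₄,x₅} ∪ {x₂,x₄}
  (now 20)
Round 3. New:
  {x₁}  = ᶜ of {x₂,x₃,x₄,x₅}
  {x₃}  = ᶜ of {x₁,x₂,x₄,x₅}
  {x₅}  = ᶜ of {x₁,x₂,x₃,x₄}
  {x₁,x₃}  = ᶜ of {x₂,x₄,x₅}
  {x₁,x₅}  = ᶜ of {x₂,x₃,x₄}
  {x₃,x₅}  = ᶜ of {x₁,x₂,x₄}
  (now 26)
Round 4 adds 6:
  {x₁,x₄}  = {x₄} ∪ {x₁}
  {x₂,x₃}  = {x₂} ∪ {x₃}
  {x₂,x₅}  = {x₂} ∪ {x₅}
  {x₁,x₃,x₄}  = {x₃,x₄} ∪ {x₁,x₃}
  {x₁,x₄,x₅}  = {x₄,x₅} ∪ {x₁,x₅}
  {x₂,x₃,x₅}  = {x₂} ∪ {x₃,x₅}
  (now 32)
Round 5: stable.

|σ(𝒢)| = 32.  σ(𝒢) = { {}, {x₁}, {x₂}, {x₃}, {x₄}, {x₅}, {x₁,x₂}, {x₁,x₃}, {x₁,x₄}, {x₁,x₅}, {x₂,x₃}, {x₂,x₄}, {x₂,x₅}, {x₃,x₄}, {x₃,x₅}, {x₄,x₅}, {x₁,x₂,x₃}, {x₁,x₂,x₄}, {x₁,x₂,x₅}, {x₁,x₃,x₄}, {x₁,x₃,x₅}, {x₁,x₄,x₅}, {x₂,x₃,x₄}, {x₂,x₃,x₅}, {x₂,x₄,x₅}, {x₃,x₄,x₅}, {x₁,x₂,x₃,x₄}, {x₁,x₂,x₃,x₅}, {x₁,x₂,x₄,x₅}, {x₁,x₃,x₄,x₅}, {x₂,x₃,x₄,x₅}, X }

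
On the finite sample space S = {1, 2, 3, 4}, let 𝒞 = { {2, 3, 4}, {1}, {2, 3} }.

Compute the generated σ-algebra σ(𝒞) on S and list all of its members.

|σ(𝒞)| = 8.  σ(𝒞) = { ∅, {1}, {4}, {1, 4}, {2, 3}, {1, 2, 3}, {2, 3, 4}, S }

Derivation:
Initial family (5 sets): { ∅, {1}, {2, 3}, {2, 3, 4}, S }.
Step 1. New:
  {1, 4}  = S∖{2, 3}
  {1, 2, 3}  = {2, 3} ∪ {1}
  — 7 sets.
Step 2 adds 1:
  {4}  = S∖{1, 2, 3}
  — 8 sets.
Step 3: already closed under ᶜ and ∪.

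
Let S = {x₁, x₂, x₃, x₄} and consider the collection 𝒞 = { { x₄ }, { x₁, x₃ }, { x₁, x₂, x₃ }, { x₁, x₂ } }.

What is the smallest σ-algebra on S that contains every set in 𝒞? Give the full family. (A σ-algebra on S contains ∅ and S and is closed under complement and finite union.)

Seed the family with 𝒞 together with ∅ and S: { {  }, { x₄ }, { x₁, x₂ }, { x₁, x₃ }, { x₁, x₂, x₃ }, S }.
Pass 1 adds 4:
  { x₂, x₄ }  = { x₁, x₃ }ᶜ
  { x₃, x₄ }  = { x₁, x₂ }ᶜ
  { x₁, x₂, x₄ }  = { x₁, x₂ } ∪ { x₄ }
  { x₁, x₃, x₄ }  = { x₁, x₃ } ∪ { x₄ }
  [10 total]
Pass 2. New:
  { x₂ }  = { x₁, x₃, x₄ }ᶜ
  { x₃ }  = { x₁, x₂, x₄ }ᶜ
  { x₂, x₃, x₄ }  = { x₃, x₄ } ∪ { x₂, x₄ }
  [13 total]
Pass 3: +2 →
  { x₁ }  = { x₂, x₃, x₄ }ᶜ
  { x₂, x₃ }  = { x₃ } ∪ { x₂ }
  [15 total]
Pass 4 (1 new):
  { x₁, x₄ }  = { x₂, x₃ }ᶜ
  [16 total]
Pass 5: no new sets; the family is a σ-algebra.

Hence σ(𝒞) has 16 members: { {  }, { x₁ }, { x₂ }, { x₃ }, { x₄ }, { x₁, x₂ }, { x₁, x₃ }, { x₁, x₄ }, { x₂, x₃ }, { x₂, x₄ }, { x₃, x₄ }, { x₁, x₂, x₃ }, { x₁, x₂, x₄ }, { x₁, x₃, x₄ }, { x₂, x₃, x₄ }, S }.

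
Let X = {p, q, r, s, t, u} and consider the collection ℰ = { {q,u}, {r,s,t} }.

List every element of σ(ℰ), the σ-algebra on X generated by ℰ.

σ(ℰ) (8 sets): { ∅, {p}, {q,u}, {p,q,u}, {r,s,t}, {p,r,s,t}, {q,r,s,t,u}, X }

Working:
Seed the family with ℰ together with ∅ and X: { ∅, {q,u}, {r,s,t}, X }.
Iteration 1: 3 new —
  {p,q,u}  = ᶜ of {r,s,t}
  {p,r,s,t}  = ᶜ of {q,u}
  {q,r,s,t,u}  = {q,u} ∪ {r,s,t}
Iteration 2: +1 →
  {p}  = ᶜ of {q,r,s,t,u}
After Iteration 3 the family is unchanged; done.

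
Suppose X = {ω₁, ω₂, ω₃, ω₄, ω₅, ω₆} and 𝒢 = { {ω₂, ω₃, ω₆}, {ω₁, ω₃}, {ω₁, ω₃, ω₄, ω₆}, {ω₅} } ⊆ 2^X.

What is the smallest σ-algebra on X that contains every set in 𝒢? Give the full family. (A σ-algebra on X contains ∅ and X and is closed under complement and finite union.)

Answer: σ(𝒢) = { ∅, {ω₁}, {ω₂}, {ω₃}, {ω₄}, {ω₅}, {ω₆}, {ω₁, ω₂}, {ω₁, ω₃}, {ω₁, ω₄}, {ω₁, ω₅}, {ω₁, ω₆}, {ω₂, ω₃}, {ω₂, ω₄}, {ω₂, ω₅}, {ω₂, ω₆}, {ω₃, ω₄}, {ω₃, ω₅}, {ω₃, ω₆}, {ω₄, ω₅}, {ω₄, ω₆}, {ω₅, ω₆}, {ω₁, ω₂, ω₃}, {ω₁, ω₂, ω₄}, {ω₁, ω₂, ω₅}, {ω₁, ω₂, ω₆}, {ω₁, ω₃, ω₄}, {ω₁, ω₃, ω₅}, {ω₁, ω₃, ω₆}, {ω₁, ω₄, ω₅}, {ω₁, ω₄, ω₆}, {ω₁, ω₅, ω₆}, {ω₂, ω₃, ω₄}, {ω₂, ω₃, ω₅}, {ω₂, ω₃, ω₆}, {ω₂, ω₄, ω₅}, {ω₂, ω₄, ω₆}, {ω₂, ω₅, ω₆}, {ω₃, ω₄, ω₅}, {ω₃, ω₄, ω₆}, {ω₃, ω₅, ω₆}, {ω₄, ω₅, ω₆}, {ω₁, ω₂, ω₃, ω₄}, {ω₁, ω₂, ω₃, ω₅}, {ω₁, ω₂, ω₃, ω₆}, {ω₁, ω₂, ω₄, ω₅}, {ω₁, ω₂, ω₄, ω₆}, {ω₁, ω₂, ω₅, ω₆}, {ω₁, ω₃, ω₄, ω₅}, {ω₁, ω₃, ω₄, ω₆}, {ω₁, ω₃, ω₅, ω₆}, {ω₁, ω₄, ω₅, ω₆}, {ω₂, ω₃, ω₄, ω₅}, {ω₂, ω₃, ω₄, ω₆}, {ω₂, ω₃, ω₅, ω₆}, {ω₂, ω₄, ω₅, ω₆}, {ω₃, ω₄, ω₅, ω₆}, {ω₁, ω₂, ω₃, ω₄, ω₅}, {ω₁, ω₂, ω₃, ω₄, ω₆}, {ω₁, ω₂, ω₃, ω₅, ω₆}, {ω₁, ω₂, ω₄, ω₅, ω₆}, {ω₁, ω₃, ω₄, ω₅, ω₆}, {ω₂, ω₃, ω₄, ω₅, ω₆}, X }

Derivation:
Initial family (6 sets): { ∅, {ω₅}, {ω₁, ω₃}, {ω₂, ω₃, ω₆}, {ω₁, ω₃, ω₄, ω₆}, X }.
Round 1 (8 new):
  {ω₂, ω₅}  = ᶜ of {ω₁, ω₃, ω₄, ω₆}
  {ω₁, ω₃, ω₅}  = {ω₁, ω₃} ∪ {ω₅}
  {ω₁, ω₄, ω₅}  = ᶜ of {ω₂, ω₃, ω₆}
  {ω₁, ω₂, ω₃, ω₆}  = {ω₁, ω₃} ∪ {ω₂, ω₃, ω₆}
  {ω₂, ω₃, ω₅, ω₆}  = {ω₂, ω₃, ω₆} ∪ {ω₅}
  {ω₂, ω₄, ω₅, ω₆}  = ᶜ of {ω₁, ω₃}
  {ω₁, ω₂, ω₃, ω₄, ω₆}  = ᶜ of {ω₅}
  {ω₁, ω₃, ω₄, ω₅, ω₆}  = {ω₁, ω₃, ω₄, ω₆} ∪ {ω₅}
Round 2 adds 10:
  {ω₂}  = ᶜ of {ω₁, ω₃, ω₄, ω₅, ω₆}
  {ω₁, ω₄}  = ᶜ of {ω₂, ω₃, ω₅, ω₆}
  {ω₄, ω₅}  = ᶜ of {ω₁, ω₂, ω₃, ω₆}
  {ω₂, ω₄, ω₆}  = ᶜ of {ω₁, ω₃, ω₅}
  {ω₁, ω₂, ω₃, ω₅}  = {ω₂, ω₅} ∪ {ω₁, ω₃, ω₅}
  {ω₁, ω₂, ω₄, ω₅}  = {ω₁, ω₄, ω₅} ∪ {ω₂, ω₅}
  {ω₁, ω₃, ω₄, ω₅}  = {ω₁, ω₄, ω₅} ∪ {ω₁, ω₃, ω₅}
  {ω₁, ω₂, ω₃, ω₅, ω₆}  = {ω₂, ω₅} ∪ {ω₁, ω₂, ω₃, ω₆}
  {ω₁, ω₂, ω₄, ω₅, ω₆}  = {ω₁, ω₄, ω₅} ∪ {ω₂, ω₄, ω₅, ω₆}
  {ω₂, ω₃, ω₄, ω₅, ω₆}  = {ω₂, ω₃, ω₆} ∪ {ω₂, ω₄, ω₅, ω₆}
Round 3 (13 new):
  {ω₁}  = ᶜ of {ω₂, ω₃, ω₄, ω₅, ω₆}
  {ω₃}  = ᶜ of {ω₁, ω₂, ω₄, ω₅, ω₆}
  {ω₄}  = ᶜ of {ω₁, ω₂, ω₃, ω₅, ω₆}
  {ω₂, ω₆}  = ᶜ of {ω₁, ω₃, ω₄, ω₅}
  {ω₃, ω₆}  = ᶜ of {ω₁, ω₂, ω₄, ω₅}
  {ω₄, ω₆}  = ᶜ of {ω₁, ω₂, ω₃, ω₅}
  {ω₁, ω₂, ω₃}  = {ω₂} ∪ {ω₁, ω₃}
  {ω₁, ω₂, ω₄}  = {ω₂} ∪ {ω₁, ω₄}
  {ω₁, ω₃, ω₄}  = {ω₁, ω₄} ∪ {ω₁, ω₃}
  {ω₂, ω₄, ω₅}  = {ω₂, ω₅} ∪ {ω₄, ω₅}
  {ω₁, ω₂, ω₄, ω₆}  = {ω₂, ω₄, ω₆} ∪ {ω₁, ω₄}
  {ω₂, ω₃, ω₄, ω₆}  = {ω₂, ω₄, ω₆} ∪ {ω₂, ω₃, ω₆}
  {ω₁, ω₂, ω₃, ω₄, ω₅}  = {ω₂, ω₅} ∪ {ω₁, ω₃, ω₄, ω₅}
Round 4 (22 new):
  {ω₆}  = ᶜ of {ω₁, ω₂, ω₃, ω₄, ω₅}
  {ω₁, ω₂}  = {ω₁} ∪ {ω₂}
  {ω₁, ω₅}  = ᶜ of {ω₂, ω₃, ω₄, ω₆}
  {ω₂, ω₃}  = {ω₂} ∪ {ω₃}
  {ω₂, ω₄}  = {ω₂} ∪ {ω₄}
  {ω₃, ω₄}  = {ω₃} ∪ {ω₄}
  {ω₃, ω₅}  = ᶜ of {ω₁, ω₂, ω₄, ω₆}
  {ω₁, ω₂, ω₅}  = {ω₂, ω₅} ∪ {ω₁}
  {ω₁, ω₂, ω₆}  = {ω₁} ∪ {ω₂, ω₆}
  {ω₁, ω₃, ω₆}  = ᶜ of {ω₂, ω₄, ω₅}
  {ω₁, ω₄, ω₆}  = {ω₁} ∪ {ω₄, ω₆}
  {ω₂, ω₃, ω₅}  = {ω₂, ω₅} ∪ {ω₃}
  {ω₂, ω₅, ω₆}  = ᶜ of {ω₁, ω₃, ω₄}
  {ω₃, ω₄, ω₅}  = {ω₄, ω₅} ∪ {ω₃}
  {ω₃, ω₄, ω₆}  = {ω₃} ∪ {ω₄, ω₆}
  {ω₃, ω₅, ω₆}  = ᶜ of {ω₁, ω₂, ω₄}
  {ω₄, ω₅, ω₆}  = ᶜ of {ω₁, ω₂, ω₃}
  {ω₁, ω₂, ω₃, ω₄}  = {ω₁, ω₂, ω₃} ∪ {ω₁, ω₂, ω₄}
  {ω₁, ω₃, ω₅, ω₆}  = {ω₁, ω₃, ω₅} ∪ {ω₃, ω₆}
  {ω₁, ω₄, ω₅, ω₆}  = {ω₁, ω₄, ω₅} ∪ {ω₄, ω₆}
  {ω₂, ω₃, ω₄, ω₅}  = {ω₃} ∪ {ω₂, ω₄, ω₅}
  {ω₃, ω₄, ω₅, ω₆}  = {ω₄, ω₅} ∪ {ω₃, ω₆}
Round 5. New:
  {ω₁, ω₆}  = ᶜ of {ω₂, ω₃, ω₄, ω₅}
  {ω₅, ω₆}  = ᶜ of {ω₁, ω₂, ω₃, ω₄}
  {ω₁, ω₅, ω₆}  = {ω₁, ω₅} ∪ {ω₆}
  {ω₂, ω₃, ω₄}  = {ω₃, ω₄} ∪ {ω₂}
  {ω₁, ω₂, ω₅, ω₆}  = ᶜ of {ω₃, ω₄}
Round 6: closed — nothing new.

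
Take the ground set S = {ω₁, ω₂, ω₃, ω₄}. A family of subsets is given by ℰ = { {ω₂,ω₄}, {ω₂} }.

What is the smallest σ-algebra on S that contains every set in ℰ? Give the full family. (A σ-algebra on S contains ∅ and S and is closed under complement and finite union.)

Take S₀ = ℰ ∪ {∅, S} = { {}, {ω₂}, {ω₂,ω₄}, S }.
Pass 1 (2 new):
  {ω₁,ω₃}  = ᶜ of {ω₂,ω₄}
  {ω₁,ω₃,ω₄}  = ᶜ of {ω₂}
Pass 2. New:
  {ω₁,ω₂,ω₃}  = {ω₁,ω₃} ∪ {ω₂}
Pass 3: 1 new —
  {ω₄}  = ᶜ of {ω₁,ω₂,ω₃}
Pass 4: already closed under ᶜ and ∪.

σ(ℰ) = { {}, {ω₂}, {ω₄}, {ω₁,ω₃}, {ω₂,ω₄}, {ω₁,ω₂,ω₃}, {ω₁,ω₃,ω₄}, S }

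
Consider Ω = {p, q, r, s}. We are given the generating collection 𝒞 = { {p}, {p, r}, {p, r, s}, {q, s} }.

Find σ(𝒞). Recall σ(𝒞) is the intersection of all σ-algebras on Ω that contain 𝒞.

Begin from { {}, {p}, {p, r}, {q, s}, {p, r, s}, Ω } (that is, 𝒞 plus ∅ and Ω).
Round 1. New:
  {q}  = complement {p, r, s}
  {p, q, s}  = {q, s} ∪ {p}
  {q, r, s}  = complement {p}
  (now 9)
Round 2. New:
  {r}  = complement {p, q, s}
  {p, q}  = {q} ∪ {p}
  {p, q, r}  = {q} ∪ {p, r}
  (now 12)
Round 3. New:
  {s}  = complement {p, q, r}
  {q, r}  = {r} ∪ {q}
  {r, s}  = complement {p, q}
  (now 15)
Round 4. New:
  {p, s}  = complement {q, r}
  (now 16)
Round 5: already closed under ᶜ and ∪.

σ(𝒞) = { {}, {p}, {q}, {r}, {s}, {p, q}, {p, r}, {p, s}, {q, r}, {q, s}, {r, s}, {p, q, r}, {p, q, s}, {p, r, s}, {q, r, s}, Ω }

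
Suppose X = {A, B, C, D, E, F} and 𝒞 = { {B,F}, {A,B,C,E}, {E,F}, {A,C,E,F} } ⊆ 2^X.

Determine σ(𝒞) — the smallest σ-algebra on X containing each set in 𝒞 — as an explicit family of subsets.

Take S₀ = 𝒞 ∪ {∅, X} = { ∅, {B,F}, {E,F}, {A,B,C,E}, {A,C,E,F}, X }.
Iteration 1 (6 new):
  {B,D}  = ᶜ of {A,C,E,F}
  {D,F}  = ᶜ of {A,B,C,E}
  {B,E,F}  = {E,F} ∪ {B,F}
  {A,B,C,D}  = ᶜ of {E,F}
  {A,C,D,E}  = ᶜ of {B,F}
  {A,B,C,E,F}  = {A,C,E,F} ∪ {B,F}
  (now 12)
Iteration 2. New:
  {D}  = ᶜ of {A,B,C,E,F}
  {A,C,D}  = ᶜ of {B,E,F}
  {B,D,F}  = {B,F} ∪ {D,F}
  {D,E,F}  = {E,F} ∪ {D,F}
  {B,D,E,F}  = {E,F} ∪ {B,D}
  {A,B,C,D,E}  = {A,C,D,E} ∪ {A,B,C,D}
  {A,B,C,D,F}  = {B,F} ∪ {A,B,C,D}
  {A,C,D,E,F}  = {A,C,E,F} ∪ {A,C,D,E}
  (now 20)
Iteration 3 adds 7:
  {B}  = ᶜ of {A,C,D,E,F}
  {E}  = ᶜ of {A,B,C,D,F}
  {F}  = ᶜ of {A,B,C,D,E}
  {A,C}  = ᶜ of {B,D,E,F}
  {A,B,C}  = ᶜ of {D,E,F}
  {A,C,E}  = ᶜ of {B,D,F}
  {A,C,D,F}  = {A,C,D} ∪ {D,F}
  (now 27)
Iteration 4: 5 new —
  {B,E}  = ᶜ of {A,C,D,F}
  {D,E}  = {E} ∪ {D}
  {A,C,F}  = {F} ∪ {A,C}
  {B,D,E}  = {E} ∪ {B,D}
  {A,B,C,F}  = {A,B,C} ∪ {B,F}
  (now 32)
After Iteration 5 the family is unchanged; done.

|σ(𝒞)| = 32.  σ(𝒞) = { ∅, {B}, {D}, {E}, {F}, {A,C}, {B,D}, {B,E}, {B,F}, {D,E}, {D,F}, {E,F}, {A,B,C}, {A,C,D}, {A,C,E}, {A,C,F}, {B,D,E}, {B,D,F}, {B,E,F}, {D,E,F}, {A,B,C,D}, {A,B,C,E}, {A,B,C,F}, {A,C,D,E}, {A,C,D,F}, {A,C,E,F}, {B,D,E,F}, {A,B,C,D,E}, {A,B,C,D,F}, {A,B,C,E,F}, {A,C,D,E,F}, X }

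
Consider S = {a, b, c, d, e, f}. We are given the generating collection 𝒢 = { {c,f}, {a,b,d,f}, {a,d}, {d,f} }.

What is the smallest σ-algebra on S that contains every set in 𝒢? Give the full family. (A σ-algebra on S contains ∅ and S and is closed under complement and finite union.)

Start: 𝒢 ∪ {∅, S} = { ∅, {a,d}, {c,f}, {d,f}, {a,b,d,f}, S }.
Round 1. New:
  {c,e}  = ᶜ of {a,b,d,f}
  {a,d,f}  = {a,d} ∪ {d,f}
  {c,d,f}  = {c,f} ∪ {d,f}
  {a,b,c,e}  = ᶜ of {d,f}
  {a,b,d,e}  = ᶜ of {c,f}
  {a,c,d,f}  = {a,d} ∪ {c,f}
  {b,c,e,f}  = ᶜ of {a,d}
  {a,b,c,d,f}  = {a,b,d,f} ∪ {c,f}
  (now 14)
Round 2: +12 →
  {e}  = ᶜ of {a,b,c,d,f}
  {b,e}  = ᶜ of {a,c,d,f}
  {a,b,e}  = ᶜ of {c,d,f}
  {b,c,e}  = ᶜ of {a,d,f}
  {c,e,f}  = {c,f} ∪ {c,e}
  {a,c,d,e}  = {a,d} ∪ {c,e}
  {c,d,e,f}  = {c,e} ∪ {c,d,f}
  {a,b,c,d,e}  = {a,b,d,e} ∪ {c,e}
  {a,b,c,e,f}  = {c,f} ∪ {a,b,c,e}
  {a,b,d,e,f}  = {a,b,d,f} ∪ {a,b,d,e}
  {a,c,d,e,f}  = {a,d,f} ∪ {c,e}
  {b,c,d,e,f}  = {c,d,f} ∪ {b,c,e,f}
  (now 26)
Round 3: +12 →
  {a}  = ᶜ of {b,c,d,e,f}
  {b}  = ᶜ of {a,c,d,e,f}
  {c}  = ᶜ of {a,b,d,e,f}
  {d}  = ᶜ of {a,b,c,e,f}
  {f}  = ᶜ of {a,b,c,d,e}
  {a,b}  = ᶜ of {c,d,e,f}
  {b,f}  = ᶜ of {a,c,d,e}
  {a,b,d}  = ᶜ of {c,e,f}
  {a,d,e}  = {a,d} ∪ {e}
  {d,e,f}  = {d,f} ∪ {e}
  {a,d,e,f}  = {a,d,f} ∪ {e}
  {b,d,e,f}  = {b,e} ∪ {d,f}
  (now 38)
Round 4. New:
  {a,c}  = ᶜ of {b,d,e,f}
  {a,e}  = {a} ∪ {e}
  {a,f}  = {a} ∪ {f}
  {b,c}  = ᶜ of {a,d,e,f}
  {b,d}  = {b} ∪ {d}
  {c,d}  = {c} ∪ {d}
  {d,e}  = {d} ∪ {e}
  {e,f}  = {f} ∪ {e}
  {a,b,c}  = ᶜ of {d,e,f}
  {a,b,f}  = {a,b} ∪ {b,f}
  {a,c,d}  = {c} ∪ {a,d}
  {a,c,e}  = {c,e} ∪ {a}
  {a,c,f}  = {c,f} ∪ {a}
  {b,c,f}  = ᶜ of {a,d,e}
  {b,d,e}  = {d} ∪ {b,e}
  {b,d,f}  = {b} ∪ {d,f}
  {b,e,f}  = {b,f} ∪ {b,e}
  {c,d,e}  = {c,e} ∪ {d}
  {a,b,c,d}  = {a,b,d} ∪ {c}
  {a,b,c,f}  = {a,b} ∪ {c,f}
  {a,b,e,f}  = {b,f} ∪ {a,b,e}
  {a,c,e,f}  = {a} ∪ {c,e,f}
  {b,c,d,e}  = {d} ∪ {b,c,e}
  {b,c,d,f}  = {b} ∪ {c,d,f}
  (now 62)
Round 5 (2 new):
  {a,e,f}  = {e,f} ∪ {a,f}
  {b,c,d}  = {c,d} ∪ {b}
  (now 64)
Round 6: stable.

σ(𝒢) = { ∅, {a}, {b}, {c}, {d}, {e}, {f}, {a,b}, {a,c}, {a,d}, {a,e}, {a,f}, {b,c}, {b,d}, {b,e}, {b,f}, {c,d}, {c,e}, {c,f}, {d,e}, {d,f}, {e,f}, {a,b,c}, {a,b,d}, {a,b,e}, {a,b,f}, {a,c,d}, {a,c,e}, {a,c,f}, {a,d,e}, {a,d,f}, {a,e,f}, {b,c,d}, {b,c,e}, {b,c,f}, {b,d,e}, {b,d,f}, {b,e,f}, {c,d,e}, {c,d,f}, {c,e,f}, {d,e,f}, {a,b,c,d}, {a,b,c,e}, {a,b,c,f}, {a,b,d,e}, {a,b,d,f}, {a,b,e,f}, {a,c,d,e}, {a,c,d,f}, {a,c,e,f}, {a,d,e,f}, {b,c,d,e}, {b,c,d,f}, {b,c,e,f}, {b,d,e,f}, {c,d,e,f}, {a,b,c,d,e}, {a,b,c,d,f}, {a,b,c,e,f}, {a,b,d,e,f}, {a,c,d,e,f}, {b,c,d,e,f}, S }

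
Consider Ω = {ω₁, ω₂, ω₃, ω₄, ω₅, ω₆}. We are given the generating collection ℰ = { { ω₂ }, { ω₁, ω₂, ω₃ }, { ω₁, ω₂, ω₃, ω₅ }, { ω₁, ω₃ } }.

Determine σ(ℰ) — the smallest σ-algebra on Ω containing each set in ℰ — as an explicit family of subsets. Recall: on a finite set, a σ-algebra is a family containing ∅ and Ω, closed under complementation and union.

|σ(ℰ)| = 16.  σ(ℰ) = { {  }, { ω₂ }, { ω₅ }, { ω₁, ω₃ }, { ω₂, ω₅ }, { ω₄, ω₆ }, { ω₁, ω₂, ω₃ }, { ω₁, ω₃, ω₅ }, { ω₂, ω₄, ω₆ }, { ω₄, ω₅, ω₆ }, { ω₁, ω₂, ω₃, ω₅ }, { ω₁, ω₃, ω₄, ω₆ }, { ω₂, ω₄, ω₅, ω₆ }, { ω₁, ω₂, ω₃, ω₄, ω₆ }, { ω₁, ω₃, ω₄, ω₅, ω₆ }, Ω }

Derivation:
Take S₀ = ℰ ∪ {∅, Ω} = { {  }, { ω₂ }, { ω₁, ω₃ }, { ω₁, ω₂, ω₃ }, { ω₁, ω₂, ω₃, ω₅ }, Ω }.
Round 1. New:
  { ω₄, ω₆ }  = ᶜ of { ω₁, ω₂, ω₃, ω₅ }
  { ω₄, ω₅, ω₆ }  = ᶜ of { ω₁, ω₂, ω₃ }
  { ω₂, ω₄, ω₅, ω₆ }  = ᶜ of { ω₁, ω₃ }
  { ω₁, ω₃, ω₄, ω₅, ω₆ }  = ᶜ of { ω₂ }
  — 10 sets.
Round 2 (3 new):
  { ω₂, ω₄, ω₆ }  = { ω₂ } ∪ { ω₄, ω₆ }
  { ω₁, ω₃, ω₄, ω₆ }  = { ω₁, ω₃ } ∪ { ω₄, ω₆ }
  { ω₁, ω₂, ω₃, ω₄, ω₆ }  = { ω₁, ω₂, ω₃ } ∪ { ω₄, ω₆ }
  — 13 sets.
Round 3: 3 new —
  { ω₅ }  = ᶜ of { ω₁, ω₂, ω₃, ω₄, ω₆ }
  { ω₂, ω₅ }  = ᶜ of { ω₁, ω₃, ω₄, ω₆ }
  { ω₁, ω₃, ω₅ }  = ᶜ of { ω₂, ω₄, ω₆ }
  — 16 sets.
After Round 4 the family is unchanged; done.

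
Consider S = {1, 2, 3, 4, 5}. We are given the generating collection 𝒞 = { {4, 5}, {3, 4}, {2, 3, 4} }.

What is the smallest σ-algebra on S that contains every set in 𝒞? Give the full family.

Initial family (5 sets): { {}, {3, 4}, {4, 5}, {2, 3, 4}, S }.
Pass 1: 5 new —
  {1, 5}  = complement {2, 3, 4}
  {1, 2, 3}  = complement {4, 5}
  {1, 2, 5}  = complement {3, 4}
  {3, 4, 5}  = {4, 5} ∪ {3, 4}
  {2, 3, 4, 5}  = {4, 5} ∪ {2, 3, 4}
  [10 total]
Pass 2 (7 new):
  {1}  = complement {2, 3, 4, 5}
  {1, 2}  = complement {3, 4, 5}
  {1, 4, 5}  = {4, 5} ∪ {1, 5}
  {1, 2, 3, 4}  = {3, 4} ∪ {1, 2, 3}
  {1, 2, 3, 5}  = {1, 2, 3} ∪ {1, 2, 5}
  {1, 2, 4, 5}  = {4, 5} ∪ {1, 2, 5}
  {1, 3, 4, 5}  = {3, 4, 5} ∪ {1, 5}
  [17 total]
Pass 3 adds 6:
  {2}  = complement {1, 3, 4, 5}
  {3}  = complement {1, 2, 4, 5}
  {4}  = complement {1, 2, 3, 5}
  {5}  = complement {1, 2, 3, 4}
  {2, 3}  = complement {1, 4, 5}
  {1, 3, 4}  = {3, 4} ∪ {1}
  [23 total]
Pass 4: +9 →
  {1, 3}  = {3} ∪ {1}
  {1, 4}  = {4} ∪ {1}
  {2, 4}  = {2} ∪ {4}
  {2, 5}  = complement {1, 3, 4}
  {3, 5}  = {5} ∪ {3}
  {1, 2, 4}  = {1, 2} ∪ {4}
  {1, 3, 5}  = {3} ∪ {1, 5}
  {2, 3, 5}  = {5} ∪ {2, 3}
  {2, 4, 5}  = {2} ∪ {4, 5}
  [32 total]
Pass 5: closed — nothing new.

|σ(𝒞)| = 32.  σ(𝒞) = { {}, {1}, {2}, {3}, {4}, {5}, {1, 2}, {1, 3}, {1, 4}, {1, 5}, {2, 3}, {2, 4}, {2, 5}, {3, 4}, {3, 5}, {4, 5}, {1, 2, 3}, {1, 2, 4}, {1, 2, 5}, {1, 3, 4}, {1, 3, 5}, {1, 4, 5}, {2, 3, 4}, {2, 3, 5}, {2, 4, 5}, {3, 4, 5}, {1, 2, 3, 4}, {1, 2, 3, 5}, {1, 2, 4, 5}, {1, 3, 4, 5}, {2, 3, 4, 5}, S }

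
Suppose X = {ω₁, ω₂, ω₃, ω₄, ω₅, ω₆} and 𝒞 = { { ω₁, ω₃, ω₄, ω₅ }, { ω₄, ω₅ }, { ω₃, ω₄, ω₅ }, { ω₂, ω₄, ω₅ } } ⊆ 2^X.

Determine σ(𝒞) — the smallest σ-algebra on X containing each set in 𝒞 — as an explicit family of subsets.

σ(𝒞) (32 sets): { ∅, { ω₁ }, { ω₂ }, { ω₃ }, { ω₆ }, { ω₁, ω₂ }, { ω₁, ω₃ }, { ω₁, ω₆ }, { ω₂, ω₃ }, { ω₂, ω₆ }, { ω₃, ω₆ }, { ω₄, ω₅ }, { ω₁, ω₂, ω₃ }, { ω₁, ω₂, ω₆ }, { ω₁, ω₃, ω₆ }, { ω₁, ω₄, ω₅ }, { ω₂, ω₃, ω₆ }, { ω₂, ω₄, ω₅ }, { ω₃, ω₄, ω₅ }, { ω₄, ω₅, ω₆ }, { ω₁, ω₂, ω₃, ω₆ }, { ω₁, ω₂, ω₄, ω₅ }, { ω₁, ω₃, ω₄, ω₅ }, { ω₁, ω₄, ω₅, ω₆ }, { ω₂, ω₃, ω₄, ω₅ }, { ω₂, ω₄, ω₅, ω₆ }, { ω₃, ω₄, ω₅, ω₆ }, { ω₁, ω₂, ω₃, ω₄, ω₅ }, { ω₁, ω₂, ω₄, ω₅, ω₆ }, { ω₁, ω₃, ω₄, ω₅, ω₆ }, { ω₂, ω₃, ω₄, ω₅, ω₆ }, X }

Trace:
Take S₀ = 𝒞 ∪ {∅, X} = { ∅, { ω₄, ω₅ }, { ω₂, ω₄, ω₅ }, { ω₃, ω₄, ω₅ }, { ω₁, ω₃, ω₄, ω₅ }, X }.
Pass 1 adds 6:
  { ω₂, ω₆ }  = { ω₁, ω₃, ω₄, ω₅ }ᶜ
  { ω₁, ω₂, ω₆ }  = { ω₃, ω₄, ω₅ }ᶜ
  { ω₁, ω₃, ω₆ }  = { ω₂, ω₄, ω₅ }ᶜ
  { ω₁, ω₂, ω₃, ω₆ }  = { ω₄, ω₅ }ᶜ
  { ω₂, ω₃, ω₄, ω₅ }  = { ω₃, ω₄, ω₅ } ∪ { ω₂, ω₄, ω₅ }
  { ω₁, ω₂, ω₃, ω₄, ω₅ }  = { ω₁, ω₃, ω₄, ω₅ } ∪ { ω₂, ω₄, ω₅ }
Pass 2: 6 new —
  { ω₆ }  = { ω₁, ω₂, ω₃, ω₄, ω₅ }ᶜ
  { ω₁, ω₆ }  = { ω₂, ω₃, ω₄, ω₅ }ᶜ
  { ω₂, ω₄, ω₅, ω₆ }  = { ω₂, ω₆ } ∪ { ω₄, ω₅ }
  { ω₁, ω₂, ω₄, ω₅, ω₆ }  = { ω₄, ω₅ } ∪ { ω₁, ω₂, ω₆ }
  { ω₁, ω₃, ω₄, ω₅, ω₆ }  = { ω₃, ω₄, ω₅ } ∪ { ω₁, ω₃, ω₆ }
  { ω₂, ω₃, ω₄, ω₅, ω₆ }  = { ω₃, ω₄, ω₅ } ∪ { ω₂, ω₆ }
Pass 3. New:
  { ω₁ }  = { ω₂, ω₃, ω₄, ω₅, ω₆ }ᶜ
  { ω₂ }  = { ω₁, ω₃, ω₄, ω₅, ω₆ }ᶜ
  { ω₃ }  = { ω₁, ω₂, ω₄, ω₅, ω₆ }ᶜ
  { ω₁, ω₃ }  = { ω₂, ω₄, ω₅, ω₆ }ᶜ
  { ω₄, ω₅, ω₆ }  = { ω₄, ω₅ } ∪ { ω₆ }
  { ω₁, ω₄, ω₅, ω₆ }  = { ω₄, ω₅ } ∪ { ω₁, ω₆ }
  { ω₃, ω₄, ω₅, ω₆ }  = { ω₃, ω₄, ω₅ } ∪ { ω₆ }
Pass 4 adds 7:
  { ω₁, ω₂ }  = { ω₃, ω₄, ω₅, ω₆ }ᶜ
  { ω₂, ω₃ }  = { ω₁, ω₄, ω₅, ω₆ }ᶜ
  { ω₃, ω₆ }  = { ω₆ } ∪ { ω₃ }
  { ω₁, ω₂, ω₃ }  = { ω₄, ω₅, ω₆ }ᶜ
  { ω₁, ω₄, ω₅ }  = { ω₄, ω₅ } ∪ { ω₁ }
  { ω₂, ω₃, ω₆ }  = { ω₂, ω₆ } ∪ { ω₃ }
  { ω₁, ω₂, ω₄, ω₅ }  = { ω₂, ω₄, ω₅ } ∪ { ω₁ }
After Pass 5 the family is unchanged; done.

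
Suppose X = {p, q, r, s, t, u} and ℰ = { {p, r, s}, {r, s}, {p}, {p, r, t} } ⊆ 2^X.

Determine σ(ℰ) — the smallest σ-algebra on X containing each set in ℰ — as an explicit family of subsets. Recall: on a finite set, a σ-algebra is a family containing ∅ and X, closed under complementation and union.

σ(ℰ) (32 sets): { ∅, {p}, {r}, {s}, {t}, {p, r}, {p, s}, {p, t}, {q, u}, {r, s}, {r, t}, {s, t}, {p, q, u}, {p, r, s}, {p, r, t}, {p, s, t}, {q, r, u}, {q, s, u}, {q, t, u}, {r, s, t}, {p, q, r, u}, {p, q, s, u}, {p, q, t, u}, {p, r, s, t}, {q, r, s, u}, {q, r, t, u}, {q, s, t, u}, {p, q, r, s, u}, {p, q, r, t, u}, {p, q, s, t, u}, {q, r, s, t, u}, X }

Derivation:
Begin from { ∅, {p}, {r, s}, {p, r, s}, {p, r, t}, X } (that is, ℰ plus ∅ and X).
Step 1: 5 new —
  {q, s, u}  = ᶜ of {p, r, t}
  {q, t, u}  = ᶜ of {p, r, s}
  {p, q, t, u}  = ᶜ of {r, s}
  {p, r, s, t}  = {p, r, s} ∪ {p, r, t}
  {q, r, s, t, u}  = ᶜ of {p}
  [11 total]
Step 2. New:
  {q, u}  = ᶜ of {p, r, s, t}
  {p, q, s, u}  = {q, s, u} ∪ {p}
  {q, r, s, u}  = {q, s, u} ∪ {r, s}
  {q, s, t, u}  = {q, s, u} ∪ {q, t, u}
  {p, q, r, s, u}  = {q, s, u} ∪ {p, r, s}
  {p, q, r, t, u}  = {p, r, t} ∪ {q, t, u}
  {p, q, s, t, u}  = {q, s, u} ∪ {p, q, t, u}
  [18 total]
Step 3 adds 7:
  {r}  = ᶜ of {p, q, s, t, u}
  {s}  = ᶜ of {p, q, r, t, u}
  {t}  = ᶜ of {p, q, r, s, u}
  {p, r}  = ᶜ of {q, s, t, u}
  {p, t}  = ᶜ of {q, r, s, u}
  {r, t}  = ᶜ of {p, q, s, u}
  {p, q, u}  = {q, u} ∪ {p}
  [25 total]
Step 4 (7 new):
  {p, s}  = {p} ∪ {s}
  {s, t}  = {t} ∪ {s}
  {p, s, t}  = {p, t} ∪ {s}
  {q, r, u}  = {q, u} ∪ {r}
  {r, s, t}  = ᶜ of {p, q, u}
  {p, q, r, u}  = {q, u} ∪ {p, r}
  {q, r, t, u}  = {q, u} ∪ {r, t}
  [32 total]
Step 5: closed — nothing new.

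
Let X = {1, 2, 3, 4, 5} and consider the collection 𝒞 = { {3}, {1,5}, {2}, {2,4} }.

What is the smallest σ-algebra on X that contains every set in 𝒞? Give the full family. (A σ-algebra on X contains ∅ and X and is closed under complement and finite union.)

Start: 𝒞 ∪ {∅, X} = { {}, {2}, {3}, {1,5}, {2,4}, X }.
Pass 1. New:
  {2,3}  = {3} ∪ {2}
  {1,2,5}  = {1,5} ∪ {2}
  {1,3,5}  = X∖{2,4}
  {2,3,4}  = X∖{1,5}
  {1,2,4,5}  = X∖{3}
  {1,3,4,5}  = X∖{2}
  (now 12)
Pass 2 (3 new):
  {3,4}  = X∖{1,2,5}
  {1,4,5}  = X∖{2,3}
  {1,2,3,5}  = {1,3,5} ∪ {2}
  (now 15)
Pass 3: +1 →
  {4}  = X∖{1,2,3,5}
  (now 16)
Pass 4: closed — nothing new.

|σ(𝒞)| = 16.  σ(𝒞) = { {}, {2}, {3}, {4}, {1,5}, {2,3}, {2,4}, {3,4}, {1,2,5}, {1,3,5}, {1,4,5}, {2,3,4}, {1,2,3,5}, {1,2,4,5}, {1,3,4,5}, X }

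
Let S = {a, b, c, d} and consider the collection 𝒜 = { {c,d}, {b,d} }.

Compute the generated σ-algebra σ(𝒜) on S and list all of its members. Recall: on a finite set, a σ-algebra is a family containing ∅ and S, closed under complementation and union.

Initial family (4 sets): { {}, {b,d}, {c,d}, S }.
Iteration 1: 3 new —
  {a,b}  = S∖{c,d}
  {a,c}  = S∖{b,d}
  {b,c,d}  = {c,d} ∪ {b,d}
  [7 total]
Iteration 2. New:
  {a}  = S∖{b,c,d}
  {a,b,c}  = {a,b} ∪ {a,c}
  {a,b,d}  = {a,b} ∪ {b,d}
  {a,c,d}  = {c,d} ∪ {a,c}
  [11 total]
Iteration 3: 3 new —
  {b}  = S∖{a,c,d}
  {c}  = S∖{a,b,d}
  {d}  = S∖{a,b,c}
  [14 total]
Iteration 4: +2 →
  {a,d}  = {d} ∪ {a}
  {b,c}  = {c} ∪ {b}
  [16 total]
Iteration 5: no new sets; the family is a σ-algebra.

Therefore σ(𝒜) = { {}, {a}, {b}, {c}, {d}, {a,b}, {a,c}, {a,d}, {b,c}, {b,d}, {c,d}, {a,b,c}, {a,b,d}, {a,c,d}, {b,c,d}, S } (|σ(𝒜)| = 16).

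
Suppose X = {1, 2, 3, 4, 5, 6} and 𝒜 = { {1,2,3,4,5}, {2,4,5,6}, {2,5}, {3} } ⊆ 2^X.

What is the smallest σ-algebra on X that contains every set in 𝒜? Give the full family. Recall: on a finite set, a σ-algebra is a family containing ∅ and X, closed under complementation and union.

Take S₀ = 𝒜 ∪ {∅, X} = { {}, {3}, {2,5}, {2,4,5,6}, {1,2,3,4,5}, X }.
Round 1 (6 new):
  {6}  = ᶜ of {1,2,3,4,5}
  {1,3}  = ᶜ of {2,4,5,6}
  {2,3,5}  = {3} ∪ {2,5}
  {1,3,4,6}  = ᶜ of {2,5}
  {1,2,4,5,6}  = ᶜ of {3}
  {2,3,4,5,6}  = {3} ∪ {2,4,5,6}
  (now 12)
Round 2. New:
  {1}  = ᶜ of {2,3,4,5,6}
  {3,6}  = {6} ∪ {3}
  {1,3,6}  = {6} ∪ {1,3}
  {1,4,6}  = ᶜ of {2,3,5}
  {2,5,6}  = {2,5} ∪ {6}
  {1,2,3,5}  = {2,5} ∪ {1,3}
  {2,3,5,6}  = {6} ∪ {2,3,5}
  (now 19)
Round 3: 9 new —
  {1,4}  = ᶜ of {2,3,5,6}
  {1,6}  = {6} ∪ {1}
  {4,6}  = ᶜ of {1,2,3,5}
  {1,2,5}  = {2,5} ∪ {1}
  {1,3,4}  = ᶜ of {2,5,6}
  {2,4,5}  = ᶜ of {1,3,6}
  {1,2,4,5}  = ᶜ of {3,6}
  {1,2,5,6}  = {2,5,6} ∪ {1}
  {1,2,3,5,6}  = {2,5} ∪ {1,3,6}
  (now 28)
Round 4. New:
  {4}  = ᶜ of {1,2,3,5,6}
  {3,4}  = ᶜ of {1,2,5,6}
  {3,4,6}  = ᶜ of {1,2,5}
  {2,3,4,5}  = ᶜ of {1,6}
  (now 32)
After Round 5 the family is unchanged; done.

Therefore σ(𝒜) = { {}, {1}, {3}, {4}, {6}, {1,3}, {1,4}, {1,6}, {2,5}, {3,4}, {3,6}, {4,6}, {1,2,5}, {1,3,4}, {1,3,6}, {1,4,6}, {2,3,5}, {2,4,5}, {2,5,6}, {3,4,6}, {1,2,3,5}, {1,2,4,5}, {1,2,5,6}, {1,3,4,6}, {2,3,4,5}, {2,3,5,6}, {2,4,5,6}, {1,2,3,4,5}, {1,2,3,5,6}, {1,2,4,5,6}, {2,3,4,5,6}, X } (|σ(𝒜)| = 32).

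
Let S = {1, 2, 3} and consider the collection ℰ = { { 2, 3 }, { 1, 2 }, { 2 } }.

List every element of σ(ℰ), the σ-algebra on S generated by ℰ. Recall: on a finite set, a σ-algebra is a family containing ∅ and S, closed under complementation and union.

Answer: σ(ℰ) = { {  }, { 1 }, { 2 }, { 3 }, { 1, 2 }, { 1, 3 }, { 2, 3 }, S }

Trace:
Seed the family with ℰ together with ∅ and S: { {  }, { 2 }, { 1, 2 }, { 2, 3 }, S }.
Iteration 1 (3 new):
  { 1 }  = complement { 2, 3 }
  { 3 }  = complement { 1, 2 }
  { 1, 3 }  = complement { 2 }
  — 8 sets.
Iteration 2: no new sets; the family is a σ-algebra.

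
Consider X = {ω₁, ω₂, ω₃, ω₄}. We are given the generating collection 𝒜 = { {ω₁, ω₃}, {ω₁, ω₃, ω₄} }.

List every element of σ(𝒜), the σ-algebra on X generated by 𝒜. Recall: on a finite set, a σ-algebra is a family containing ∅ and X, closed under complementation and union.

Seed the family with 𝒜 together with ∅ and X: { ∅, {ω₁, ω₃}, {ω₁, ω₃, ω₄}, X }.
Round 1 adds 2:
  {ω₂}  = ᶜ of {ω₁, ω₃, ω₄}
  {ω₂, ω₄}  = ᶜ of {ω₁, ω₃}
Round 2 adds 1:
  {ω₁, ω₂, ω₃}  = {ω₁, ω₃} ∪ {ω₂}
Round 3. New:
  {ω₄}  = ᶜ of {ω₁, ω₂, ω₃}
Round 4: stable.

Hence σ(𝒜) has 8 members: { ∅, {ω₂}, {ω₄}, {ω₁, ω₃}, {ω₂, ω₄}, {ω₁, ω₂, ω₃}, {ω₁, ω₃, ω₄}, X }.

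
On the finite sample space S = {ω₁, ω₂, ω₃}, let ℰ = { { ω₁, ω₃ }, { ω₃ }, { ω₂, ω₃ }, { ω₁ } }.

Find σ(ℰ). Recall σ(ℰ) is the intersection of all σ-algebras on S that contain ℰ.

Start: ℰ ∪ {∅, S} = { {}, { ω₁ }, { ω₃ }, { ω₁, ω₃ }, { ω₂, ω₃ }, S }.
Pass 1: 2 new —
  { ω₂ }  = complement { ω₁, ω₃ }
  { ω₁, ω₂ }  = complement { ω₃ }
  |family| = 8
Pass 2: closed — nothing new.

σ(ℰ) = { {}, { ω₁ }, { ω₂ }, { ω₃ }, { ω₁, ω₂ }, { ω₁, ω₃ }, { ω₂, ω₃ }, S }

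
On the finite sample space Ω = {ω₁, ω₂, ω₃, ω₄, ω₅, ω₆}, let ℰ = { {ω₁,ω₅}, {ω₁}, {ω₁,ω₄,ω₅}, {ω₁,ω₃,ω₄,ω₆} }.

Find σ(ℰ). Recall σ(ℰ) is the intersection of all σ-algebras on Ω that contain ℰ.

Begin from { {}, {ω₁}, {ω₁,ω₅}, {ω₁,ω₄,ω₅}, {ω₁,ω₃,ω₄,ω₆}, Ω } (that is, ℰ plus ∅ and Ω).
Round 1. New:
  {ω₂,ω₅}  = Ω∖{ω₁,ω₃,ω₄,ω₆}
  {ω₂,ω₃,ω₆}  = Ω∖{ω₁,ω₄,ω₅}
  {ω₂,ω₃,ω₄,ω₆}  = Ω∖{ω₁,ω₅}
  {ω₁,ω₃,ω₄,ω₅,ω₆}  = {ω₁,ω₄,ω₅} ∪ {ω₁,ω₃,ω₄,ω₆}
  {ω₂,ω₃,ω₄,ω₅,ω₆}  = Ω∖{ω₁}
  — 11 sets.
Round 2 adds 7:
  {ω₂}  = Ω∖{ω₁,ω₃,ω₄,ω₅,ω₆}
  {ω₁,ω₂,ω₅}  = {ω₂,ω₅} ∪ {ω₁,ω₅}
  {ω₁,ω₂,ω₃,ω₆}  = {ω₂,ω₃,ω₆} ∪ {ω₁}
  {ω₁,ω₂,ω₄,ω₅}  = {ω₁,ω₄,ω₅} ∪ {ω₂,ω₅}
  {ω₂,ω₃,ω₅,ω₆}  = {ω₂,ω₅} ∪ {ω₂,ω₃,ω₆}
  {ω₁,ω₂,ω₃,ω₄,ω₆}  = {ω₂,ω₃,ω₆} ∪ {ω₁,ω₃,ω₄,ω₆}
  {ω₁,ω₂,ω₃,ω₅,ω₆}  = {ω₂,ω₃,ω₆} ∪ {ω₁,ω₅}
  — 18 sets.
Round 3: +7 →
  {ω₄}  = Ω∖{ω₁,ω₂,ω₃,ω₅,ω₆}
  {ω₅}  = Ω∖{ω₁,ω₂,ω₃,ω₄,ω₆}
  {ω₁,ω₂}  = {ω₂} ∪ {ω₁}
  {ω₁,ω₄}  = Ω∖{ω₂,ω₃,ω₅,ω₆}
  {ω₃,ω₆}  = Ω∖{ω₁,ω₂,ω₄,ω₅}
  {ω₄,ω₅}  = Ω∖{ω₁,ω₂,ω₃,ω₆}
  {ω₃,ω₄,ω₆}  = Ω∖{ω₁,ω₂,ω₅}
  — 25 sets.
Round 4: 7 new —
  {ω₂,ω₄}  = {ω₂} ∪ {ω₄}
  {ω₁,ω₂,ω₄}  = {ω₁,ω₂} ∪ {ω₁,ω₄}
  {ω₁,ω₃,ω₆}  = {ω₁} ∪ {ω₃,ω₆}
  {ω₂,ω₄,ω₅}  = {ω₂,ω₅} ∪ {ω₄,ω₅}
  {ω₃,ω₅,ω₆}  = {ω₅} ∪ {ω₃,ω₆}
  {ω₁,ω₃,ω₅,ω₆}  = {ω₁,ω₅} ∪ {ω₃,ω₆}
  {ω₃,ω₄,ω₅,ω₆}  = Ω∖{ω₁,ω₂}
  — 32 sets.
Round 5: closed — nothing new.

Therefore σ(ℰ) = { {}, {ω₁}, {ω₂}, {ω₄}, {ω₅}, {ω₁,ω₂}, {ω₁,ω₄}, {ω₁,ω₅}, {ω₂,ω₄}, {ω₂,ω₅}, {ω₃,ω₆}, {ω₄,ω₅}, {ω₁,ω₂,ω₄}, {ω₁,ω₂,ω₅}, {ω₁,ω₃,ω₆}, {ω₁,ω₄,ω₅}, {ω₂,ω₃,ω₆}, {ω₂,ω₄,ω₅}, {ω₃,ω₄,ω₆}, {ω₃,ω₅,ω₆}, {ω₁,ω₂,ω₃,ω₆}, {ω₁,ω₂,ω₄,ω₅}, {ω₁,ω₃,ω₄,ω₆}, {ω₁,ω₃,ω₅,ω₆}, {ω₂,ω₃,ω₄,ω₆}, {ω₂,ω₃,ω₅,ω₆}, {ω₃,ω₄,ω₅,ω₆}, {ω₁,ω₂,ω₃,ω₄,ω₆}, {ω₁,ω₂,ω₃,ω₅,ω₆}, {ω₁,ω₃,ω₄,ω₅,ω₆}, {ω₂,ω₃,ω₄,ω₅,ω₆}, Ω } (|σ(ℰ)| = 32).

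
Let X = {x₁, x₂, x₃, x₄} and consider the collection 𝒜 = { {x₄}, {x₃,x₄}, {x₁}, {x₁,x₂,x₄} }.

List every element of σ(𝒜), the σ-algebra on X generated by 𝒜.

σ(𝒜) (16 sets): { {}, {x₁}, {x₂}, {x₃}, {x₄}, {x₁,x₂}, {x₁,x₃}, {x₁,x₄}, {x₂,x₃}, {x₂,x₄}, {x₃,x₄}, {x₁,x₂,x₃}, {x₁,x₂,x₄}, {x₁,x₃,x₄}, {x₂,x₃,x₄}, X }

Derivation:
Initial family (6 sets): { {}, {x₁}, {x₄}, {x₃,x₄}, {x₁,x₂,x₄}, X }.
Iteration 1. New:
  {x₃}  = ᶜ of {x₁,x₂,x₄}
  {x₁,x₂}  = ᶜ of {x₃,x₄}
  {x₁,x₄}  = {x₄} ∪ {x₁}
  {x₁,x₂,x₃}  = ᶜ of {x₄}
  {x₁,x₃,x₄}  = {x₃,x₄} ∪ {x₁}
  {x₂,x₃,x₄}  = ᶜ of {x₁}
  (now 12)
Iteration 2 (3 new):
  {x₂}  = ᶜ of {x₁,x₃,x₄}
  {x₁,x₃}  = {x₃} ∪ {x₁}
  {x₂,x₃}  = ᶜ of {x₁,x₄}
  (now 15)
Iteration 3. New:
  {x₂,x₄}  = ᶜ of {x₁,x₃}
  (now 16)
Iteration 4 adds nothing — fixpoint reached.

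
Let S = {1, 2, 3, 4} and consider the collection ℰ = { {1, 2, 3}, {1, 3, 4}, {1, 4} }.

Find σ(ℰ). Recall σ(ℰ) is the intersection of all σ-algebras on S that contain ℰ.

Initial family (5 sets): { {}, {1, 4}, {1, 2, 3}, {1, 3, 4}, S }.
Round 1: +3 →
  {2}  = ᶜ of {1, 3, 4}
  {4}  = ᶜ of {1, 2, 3}
  {2, 3}  = ᶜ of {1, 4}
  (now 8)
Round 2. New:
  {2, 4}  = {4} ∪ {2}
  {1, 2, 4}  = {2} ∪ {1, 4}
  {2, 3, 4}  = {4} ∪ {2, 3}
  (now 11)
Round 3: +3 →
  {1}  = ᶜ of {2, 3, 4}
  {3}  = ᶜ of {1, 2, 4}
  {1, 3}  = ᶜ of {2, 4}
  (now 14)
Round 4: 2 new —
  {1, 2}  = {2} ∪ {1}
  {3, 4}  = {3} ∪ {4}
  (now 16)
Round 5: already closed under ᶜ and ∪.

Therefore σ(ℰ) = { {}, {1}, {2}, {3}, {4}, {1, 2}, {1, 3}, {1, 4}, {2, 3}, {2, 4}, {3, 4}, {1, 2, 3}, {1, 2, 4}, {1, 3, 4}, {2, 3, 4}, S } (|σ(ℰ)| = 16).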